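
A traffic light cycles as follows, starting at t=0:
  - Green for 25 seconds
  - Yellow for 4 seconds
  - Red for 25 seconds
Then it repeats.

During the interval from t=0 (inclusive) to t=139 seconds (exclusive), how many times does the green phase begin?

Answer: 3

Derivation:
Cycle = 25+4+25 = 54s
green phase starts at t = k*54 + 0 for k=0,1,2,...
Need k*54+0 < 139 → k < 2.574
k ∈ {0, ..., 2} → 3 starts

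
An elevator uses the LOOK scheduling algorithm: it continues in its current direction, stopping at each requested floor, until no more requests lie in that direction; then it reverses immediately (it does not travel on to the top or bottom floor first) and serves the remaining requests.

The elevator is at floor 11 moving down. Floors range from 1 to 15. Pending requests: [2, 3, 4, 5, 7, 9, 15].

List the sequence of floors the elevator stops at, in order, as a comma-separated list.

Current: 11, moving DOWN
Serve below first (descending): [9, 7, 5, 4, 3, 2]
Then reverse, serve above (ascending): [15]

Answer: 9, 7, 5, 4, 3, 2, 15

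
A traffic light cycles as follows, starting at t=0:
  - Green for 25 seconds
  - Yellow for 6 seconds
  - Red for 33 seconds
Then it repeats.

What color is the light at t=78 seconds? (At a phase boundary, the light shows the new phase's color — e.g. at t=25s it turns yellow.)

Answer: green

Derivation:
Cycle length = 25 + 6 + 33 = 64s
t = 78, phase_t = 78 mod 64 = 14
14 < 25 (green end) → GREEN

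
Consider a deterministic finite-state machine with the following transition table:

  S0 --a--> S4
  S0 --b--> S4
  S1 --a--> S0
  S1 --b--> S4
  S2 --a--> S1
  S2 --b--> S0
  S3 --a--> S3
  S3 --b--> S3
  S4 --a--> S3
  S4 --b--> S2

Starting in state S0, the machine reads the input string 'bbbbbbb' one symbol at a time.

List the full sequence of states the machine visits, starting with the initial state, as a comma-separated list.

Answer: S0, S4, S2, S0, S4, S2, S0, S4

Derivation:
Start: S0
  read 'b': S0 --b--> S4
  read 'b': S4 --b--> S2
  read 'b': S2 --b--> S0
  read 'b': S0 --b--> S4
  read 'b': S4 --b--> S2
  read 'b': S2 --b--> S0
  read 'b': S0 --b--> S4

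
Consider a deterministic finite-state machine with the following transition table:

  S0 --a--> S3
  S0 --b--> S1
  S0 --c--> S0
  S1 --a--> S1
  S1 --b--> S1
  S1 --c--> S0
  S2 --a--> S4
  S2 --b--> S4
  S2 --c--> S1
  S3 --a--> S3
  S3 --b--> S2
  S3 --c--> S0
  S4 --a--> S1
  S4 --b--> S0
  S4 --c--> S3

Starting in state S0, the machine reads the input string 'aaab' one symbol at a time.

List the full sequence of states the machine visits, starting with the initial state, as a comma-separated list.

Start: S0
  read 'a': S0 --a--> S3
  read 'a': S3 --a--> S3
  read 'a': S3 --a--> S3
  read 'b': S3 --b--> S2

Answer: S0, S3, S3, S3, S2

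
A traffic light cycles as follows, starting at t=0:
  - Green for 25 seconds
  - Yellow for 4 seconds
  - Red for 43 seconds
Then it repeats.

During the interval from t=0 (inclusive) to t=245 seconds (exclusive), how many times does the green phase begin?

Answer: 4

Derivation:
Cycle = 25+4+43 = 72s
green phase starts at t = k*72 + 0 for k=0,1,2,...
Need k*72+0 < 245 → k < 3.403
k ∈ {0, ..., 3} → 4 starts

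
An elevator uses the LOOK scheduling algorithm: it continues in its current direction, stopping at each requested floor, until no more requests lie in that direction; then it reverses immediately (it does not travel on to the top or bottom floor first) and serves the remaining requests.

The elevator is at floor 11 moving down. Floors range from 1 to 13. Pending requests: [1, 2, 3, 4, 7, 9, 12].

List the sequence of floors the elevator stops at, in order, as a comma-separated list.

Current: 11, moving DOWN
Serve below first (descending): [9, 7, 4, 3, 2, 1]
Then reverse, serve above (ascending): [12]

Answer: 9, 7, 4, 3, 2, 1, 12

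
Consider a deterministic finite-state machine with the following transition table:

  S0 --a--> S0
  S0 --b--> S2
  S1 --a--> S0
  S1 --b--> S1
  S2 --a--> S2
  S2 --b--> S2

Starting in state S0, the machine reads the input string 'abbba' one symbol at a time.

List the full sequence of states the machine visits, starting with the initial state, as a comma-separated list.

Start: S0
  read 'a': S0 --a--> S0
  read 'b': S0 --b--> S2
  read 'b': S2 --b--> S2
  read 'b': S2 --b--> S2
  read 'a': S2 --a--> S2

Answer: S0, S0, S2, S2, S2, S2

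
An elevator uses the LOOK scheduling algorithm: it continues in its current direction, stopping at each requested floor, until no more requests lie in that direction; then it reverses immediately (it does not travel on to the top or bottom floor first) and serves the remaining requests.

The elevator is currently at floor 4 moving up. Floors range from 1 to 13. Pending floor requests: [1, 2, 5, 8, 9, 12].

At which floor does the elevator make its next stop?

Current floor: 4, direction: up
Requests above: [5, 8, 9, 12]
Requests below: [1, 2]
Moving up and requests lie above → nearest above is min([5, 8, 9, 12]) = 5

Answer: 5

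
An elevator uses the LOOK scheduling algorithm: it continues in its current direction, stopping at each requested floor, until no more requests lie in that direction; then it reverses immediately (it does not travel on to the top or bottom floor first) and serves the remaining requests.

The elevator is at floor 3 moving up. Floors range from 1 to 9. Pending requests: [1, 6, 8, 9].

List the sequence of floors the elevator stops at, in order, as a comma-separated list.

Current: 3, moving UP
Serve above first (ascending): [6, 8, 9]
Then reverse, serve below (descending): [1]

Answer: 6, 8, 9, 1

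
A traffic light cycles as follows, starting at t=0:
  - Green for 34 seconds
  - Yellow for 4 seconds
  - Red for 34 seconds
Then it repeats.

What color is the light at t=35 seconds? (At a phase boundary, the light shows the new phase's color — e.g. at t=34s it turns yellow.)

Answer: yellow

Derivation:
Cycle length = 34 + 4 + 34 = 72s
t = 35, phase_t = 35 mod 72 = 35
34 <= 35 < 38 (yellow end) → YELLOW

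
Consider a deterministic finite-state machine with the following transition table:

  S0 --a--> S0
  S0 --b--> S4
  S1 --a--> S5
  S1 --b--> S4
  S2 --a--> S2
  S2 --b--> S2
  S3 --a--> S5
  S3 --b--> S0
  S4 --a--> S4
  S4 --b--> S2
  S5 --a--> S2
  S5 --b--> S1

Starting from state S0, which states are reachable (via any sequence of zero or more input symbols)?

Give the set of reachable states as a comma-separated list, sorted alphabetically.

Answer: S0, S2, S4

Derivation:
BFS from S0:
  visit S0: S0--a-->S0 (seen), S0--b-->S4 (new)
  visit S4: S4--a-->S4 (seen), S4--b-->S2 (new)
  visit S2: S2--a-->S2 (seen), S2--b-->S2 (seen)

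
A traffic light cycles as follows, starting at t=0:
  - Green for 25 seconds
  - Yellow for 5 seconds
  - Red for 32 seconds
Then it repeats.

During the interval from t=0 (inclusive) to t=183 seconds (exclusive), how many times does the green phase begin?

Answer: 3

Derivation:
Cycle = 25+5+32 = 62s
green phase starts at t = k*62 + 0 for k=0,1,2,...
Need k*62+0 < 183 → k < 2.952
k ∈ {0, ..., 2} → 3 starts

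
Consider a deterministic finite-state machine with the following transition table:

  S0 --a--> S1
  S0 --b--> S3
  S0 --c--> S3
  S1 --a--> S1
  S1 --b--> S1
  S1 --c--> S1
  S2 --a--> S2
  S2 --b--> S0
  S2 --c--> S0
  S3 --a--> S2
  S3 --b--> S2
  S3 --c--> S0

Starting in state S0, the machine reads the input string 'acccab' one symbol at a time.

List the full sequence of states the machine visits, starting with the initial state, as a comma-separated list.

Start: S0
  read 'a': S0 --a--> S1
  read 'c': S1 --c--> S1
  read 'c': S1 --c--> S1
  read 'c': S1 --c--> S1
  read 'a': S1 --a--> S1
  read 'b': S1 --b--> S1

Answer: S0, S1, S1, S1, S1, S1, S1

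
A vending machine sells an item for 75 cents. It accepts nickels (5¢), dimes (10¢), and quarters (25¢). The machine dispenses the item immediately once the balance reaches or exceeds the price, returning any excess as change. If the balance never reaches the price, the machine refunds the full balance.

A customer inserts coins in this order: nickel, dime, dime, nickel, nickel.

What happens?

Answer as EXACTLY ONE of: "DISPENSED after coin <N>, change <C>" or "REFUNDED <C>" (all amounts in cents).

Answer: REFUNDED 35

Derivation:
Price: 75¢
Coin 1 (nickel, 5¢): balance = 5¢
Coin 2 (dime, 10¢): balance = 15¢
Coin 3 (dime, 10¢): balance = 25¢
Coin 4 (nickel, 5¢): balance = 30¢
Coin 5 (nickel, 5¢): balance = 35¢
All coins inserted, balance 35¢ < price 75¢ → REFUND 35¢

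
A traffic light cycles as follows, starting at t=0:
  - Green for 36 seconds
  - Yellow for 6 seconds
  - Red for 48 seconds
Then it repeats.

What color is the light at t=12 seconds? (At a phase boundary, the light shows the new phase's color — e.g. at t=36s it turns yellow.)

Cycle length = 36 + 6 + 48 = 90s
t = 12, phase_t = 12 mod 90 = 12
12 < 36 (green end) → GREEN

Answer: green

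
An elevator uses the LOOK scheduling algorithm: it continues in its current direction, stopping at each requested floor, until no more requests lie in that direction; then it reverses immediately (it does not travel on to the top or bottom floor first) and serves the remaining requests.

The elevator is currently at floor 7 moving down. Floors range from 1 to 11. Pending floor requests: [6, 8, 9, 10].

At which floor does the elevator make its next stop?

Current floor: 7, direction: down
Requests above: [8, 9, 10]
Requests below: [6]
Moving down and requests lie below → nearest below is max([6]) = 6

Answer: 6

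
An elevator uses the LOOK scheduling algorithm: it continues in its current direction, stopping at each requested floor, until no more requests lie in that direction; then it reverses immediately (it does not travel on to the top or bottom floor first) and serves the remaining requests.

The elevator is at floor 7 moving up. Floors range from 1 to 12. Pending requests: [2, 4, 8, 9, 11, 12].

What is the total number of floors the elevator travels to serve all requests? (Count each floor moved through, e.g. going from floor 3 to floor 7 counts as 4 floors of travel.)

Start at floor 7 moving up, LOOK stop order: [8, 9, 11, 12, 4, 2]
  7 → 8: |8-7| = 1, total = 1
  8 → 9: |9-8| = 1, total = 2
  9 → 11: |11-9| = 2, total = 4
  11 → 12: |12-11| = 1, total = 5
  12 → 4: |4-12| = 8, total = 13
  4 → 2: |2-4| = 2, total = 15

Answer: 15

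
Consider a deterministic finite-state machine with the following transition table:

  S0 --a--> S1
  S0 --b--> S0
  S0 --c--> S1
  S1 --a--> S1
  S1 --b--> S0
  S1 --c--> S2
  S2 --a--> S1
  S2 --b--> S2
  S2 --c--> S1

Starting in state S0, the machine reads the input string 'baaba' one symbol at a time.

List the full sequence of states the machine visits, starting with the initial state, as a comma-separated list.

Answer: S0, S0, S1, S1, S0, S1

Derivation:
Start: S0
  read 'b': S0 --b--> S0
  read 'a': S0 --a--> S1
  read 'a': S1 --a--> S1
  read 'b': S1 --b--> S0
  read 'a': S0 --a--> S1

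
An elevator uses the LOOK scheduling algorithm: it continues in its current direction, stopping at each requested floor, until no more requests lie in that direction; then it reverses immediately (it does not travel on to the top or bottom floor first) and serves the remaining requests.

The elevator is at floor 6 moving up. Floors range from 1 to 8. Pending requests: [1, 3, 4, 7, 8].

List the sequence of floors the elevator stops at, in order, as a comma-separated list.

Answer: 7, 8, 4, 3, 1

Derivation:
Current: 6, moving UP
Serve above first (ascending): [7, 8]
Then reverse, serve below (descending): [4, 3, 1]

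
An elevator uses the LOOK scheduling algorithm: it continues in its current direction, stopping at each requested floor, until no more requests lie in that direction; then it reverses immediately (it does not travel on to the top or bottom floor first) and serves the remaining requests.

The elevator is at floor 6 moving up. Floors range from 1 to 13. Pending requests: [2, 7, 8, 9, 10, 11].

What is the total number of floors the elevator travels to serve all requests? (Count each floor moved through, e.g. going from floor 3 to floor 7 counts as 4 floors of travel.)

Answer: 14

Derivation:
Start at floor 6 moving up, LOOK stop order: [7, 8, 9, 10, 11, 2]
  6 → 7: |7-6| = 1, total = 1
  7 → 8: |8-7| = 1, total = 2
  8 → 9: |9-8| = 1, total = 3
  9 → 10: |10-9| = 1, total = 4
  10 → 11: |11-10| = 1, total = 5
  11 → 2: |2-11| = 9, total = 14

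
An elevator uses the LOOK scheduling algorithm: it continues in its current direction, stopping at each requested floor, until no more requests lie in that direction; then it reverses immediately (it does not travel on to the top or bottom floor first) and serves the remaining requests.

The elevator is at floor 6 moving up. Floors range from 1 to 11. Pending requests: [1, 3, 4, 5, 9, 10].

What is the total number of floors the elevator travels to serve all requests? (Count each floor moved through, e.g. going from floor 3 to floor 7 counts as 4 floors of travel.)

Answer: 13

Derivation:
Start at floor 6 moving up, LOOK stop order: [9, 10, 5, 4, 3, 1]
  6 → 9: |9-6| = 3, total = 3
  9 → 10: |10-9| = 1, total = 4
  10 → 5: |5-10| = 5, total = 9
  5 → 4: |4-5| = 1, total = 10
  4 → 3: |3-4| = 1, total = 11
  3 → 1: |1-3| = 2, total = 13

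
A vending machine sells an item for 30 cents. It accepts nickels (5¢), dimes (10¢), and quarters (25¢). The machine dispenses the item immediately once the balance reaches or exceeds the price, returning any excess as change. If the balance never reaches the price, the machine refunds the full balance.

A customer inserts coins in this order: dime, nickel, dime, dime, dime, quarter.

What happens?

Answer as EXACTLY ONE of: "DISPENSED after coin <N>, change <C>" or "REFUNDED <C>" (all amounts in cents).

Answer: DISPENSED after coin 4, change 5

Derivation:
Price: 30¢
Coin 1 (dime, 10¢): balance = 10¢
Coin 2 (nickel, 5¢): balance = 15¢
Coin 3 (dime, 10¢): balance = 25¢
Coin 4 (dime, 10¢): balance = 35¢
  → balance >= price → DISPENSE, change = 35 - 30 = 5¢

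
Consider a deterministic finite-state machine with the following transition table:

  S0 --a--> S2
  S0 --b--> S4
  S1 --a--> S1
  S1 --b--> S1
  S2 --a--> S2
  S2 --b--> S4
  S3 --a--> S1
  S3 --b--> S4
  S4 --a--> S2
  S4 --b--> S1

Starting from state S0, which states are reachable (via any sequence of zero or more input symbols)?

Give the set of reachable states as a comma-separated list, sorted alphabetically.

BFS from S0:
  visit S0: S0--a-->S2 (new), S0--b-->S4 (new)
  visit S2: S2--a-->S2 (seen), S2--b-->S4 (seen)
  visit S4: S4--a-->S2 (seen), S4--b-->S1 (new)
  visit S1: S1--a-->S1 (seen), S1--b-->S1 (seen)

Answer: S0, S1, S2, S4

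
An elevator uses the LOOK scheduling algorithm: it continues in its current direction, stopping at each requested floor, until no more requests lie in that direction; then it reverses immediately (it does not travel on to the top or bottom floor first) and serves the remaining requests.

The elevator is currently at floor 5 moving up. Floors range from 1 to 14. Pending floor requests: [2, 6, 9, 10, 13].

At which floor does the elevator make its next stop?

Answer: 6

Derivation:
Current floor: 5, direction: up
Requests above: [6, 9, 10, 13]
Requests below: [2]
Moving up and requests lie above → nearest above is min([6, 9, 10, 13]) = 6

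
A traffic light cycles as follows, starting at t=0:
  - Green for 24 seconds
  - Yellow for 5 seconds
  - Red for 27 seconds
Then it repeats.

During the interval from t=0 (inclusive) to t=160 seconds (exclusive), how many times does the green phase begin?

Answer: 3

Derivation:
Cycle = 24+5+27 = 56s
green phase starts at t = k*56 + 0 for k=0,1,2,...
Need k*56+0 < 160 → k < 2.857
k ∈ {0, ..., 2} → 3 starts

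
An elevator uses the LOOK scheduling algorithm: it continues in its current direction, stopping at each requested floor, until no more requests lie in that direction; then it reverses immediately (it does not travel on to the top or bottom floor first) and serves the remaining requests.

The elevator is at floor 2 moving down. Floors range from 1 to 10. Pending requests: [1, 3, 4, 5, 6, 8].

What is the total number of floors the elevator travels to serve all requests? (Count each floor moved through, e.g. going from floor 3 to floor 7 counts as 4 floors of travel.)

Answer: 8

Derivation:
Start at floor 2 moving down, LOOK stop order: [1, 3, 4, 5, 6, 8]
  2 → 1: |1-2| = 1, total = 1
  1 → 3: |3-1| = 2, total = 3
  3 → 4: |4-3| = 1, total = 4
  4 → 5: |5-4| = 1, total = 5
  5 → 6: |6-5| = 1, total = 6
  6 → 8: |8-6| = 2, total = 8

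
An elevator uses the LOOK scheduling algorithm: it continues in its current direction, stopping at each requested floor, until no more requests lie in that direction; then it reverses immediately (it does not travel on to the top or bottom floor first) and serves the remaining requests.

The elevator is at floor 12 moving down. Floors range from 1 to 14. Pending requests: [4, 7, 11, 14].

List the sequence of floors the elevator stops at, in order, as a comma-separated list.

Current: 12, moving DOWN
Serve below first (descending): [11, 7, 4]
Then reverse, serve above (ascending): [14]

Answer: 11, 7, 4, 14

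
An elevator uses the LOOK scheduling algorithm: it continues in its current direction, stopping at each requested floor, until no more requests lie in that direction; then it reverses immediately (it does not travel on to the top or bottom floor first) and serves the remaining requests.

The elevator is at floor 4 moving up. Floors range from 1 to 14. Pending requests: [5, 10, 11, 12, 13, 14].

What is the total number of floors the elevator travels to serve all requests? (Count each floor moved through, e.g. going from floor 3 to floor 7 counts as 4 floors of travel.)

Answer: 10

Derivation:
Start at floor 4 moving up, LOOK stop order: [5, 10, 11, 12, 13, 14]
  4 → 5: |5-4| = 1, total = 1
  5 → 10: |10-5| = 5, total = 6
  10 → 11: |11-10| = 1, total = 7
  11 → 12: |12-11| = 1, total = 8
  12 → 13: |13-12| = 1, total = 9
  13 → 14: |14-13| = 1, total = 10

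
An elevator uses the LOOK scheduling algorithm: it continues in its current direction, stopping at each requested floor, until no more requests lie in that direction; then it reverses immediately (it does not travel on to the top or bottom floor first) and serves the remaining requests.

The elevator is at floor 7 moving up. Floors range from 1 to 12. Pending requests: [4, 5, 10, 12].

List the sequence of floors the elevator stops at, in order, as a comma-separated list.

Answer: 10, 12, 5, 4

Derivation:
Current: 7, moving UP
Serve above first (ascending): [10, 12]
Then reverse, serve below (descending): [5, 4]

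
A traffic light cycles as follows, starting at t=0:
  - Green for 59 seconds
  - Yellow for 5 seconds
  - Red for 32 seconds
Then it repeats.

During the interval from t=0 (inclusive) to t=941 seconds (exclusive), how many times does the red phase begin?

Answer: 10

Derivation:
Cycle = 59+5+32 = 96s
red phase starts at t = k*96 + 64 for k=0,1,2,...
Need k*96+64 < 941 → k < 9.135
k ∈ {0, ..., 9} → 10 starts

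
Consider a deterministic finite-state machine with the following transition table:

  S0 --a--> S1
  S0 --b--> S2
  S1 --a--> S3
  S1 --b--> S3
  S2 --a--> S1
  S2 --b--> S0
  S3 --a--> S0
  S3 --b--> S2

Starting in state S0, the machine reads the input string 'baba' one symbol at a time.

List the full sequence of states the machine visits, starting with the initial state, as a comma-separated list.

Start: S0
  read 'b': S0 --b--> S2
  read 'a': S2 --a--> S1
  read 'b': S1 --b--> S3
  read 'a': S3 --a--> S0

Answer: S0, S2, S1, S3, S0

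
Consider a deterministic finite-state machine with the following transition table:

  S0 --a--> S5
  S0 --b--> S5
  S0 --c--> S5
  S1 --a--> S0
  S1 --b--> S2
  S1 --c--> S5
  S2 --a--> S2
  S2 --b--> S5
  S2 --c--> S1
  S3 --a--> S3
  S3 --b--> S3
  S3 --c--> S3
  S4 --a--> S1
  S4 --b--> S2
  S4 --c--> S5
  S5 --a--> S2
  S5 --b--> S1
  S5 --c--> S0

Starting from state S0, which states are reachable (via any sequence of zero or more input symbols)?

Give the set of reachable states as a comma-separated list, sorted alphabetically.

BFS from S0:
  visit S0: S0--a-->S5 (new), S0--b-->S5 (seen), S0--c-->S5 (seen)
  visit S5: S5--a-->S2 (new), S5--b-->S1 (new), S5--c-->S0 (seen)
  visit S2: S2--a-->S2 (seen), S2--b-->S5 (seen), S2--c-->S1 (seen)
  visit S1: S1--a-->S0 (seen), S1--b-->S2 (seen), S1--c-->S5 (seen)

Answer: S0, S1, S2, S5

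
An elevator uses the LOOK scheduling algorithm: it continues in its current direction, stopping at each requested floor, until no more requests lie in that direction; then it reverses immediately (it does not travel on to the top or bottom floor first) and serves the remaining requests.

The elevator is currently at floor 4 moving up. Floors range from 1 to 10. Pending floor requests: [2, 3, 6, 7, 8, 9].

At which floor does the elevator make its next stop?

Current floor: 4, direction: up
Requests above: [6, 7, 8, 9]
Requests below: [2, 3]
Moving up and requests lie above → nearest above is min([6, 7, 8, 9]) = 6

Answer: 6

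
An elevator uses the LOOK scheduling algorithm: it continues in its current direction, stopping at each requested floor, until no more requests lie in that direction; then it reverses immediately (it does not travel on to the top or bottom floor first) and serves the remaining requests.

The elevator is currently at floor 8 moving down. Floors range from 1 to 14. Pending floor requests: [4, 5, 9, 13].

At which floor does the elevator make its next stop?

Current floor: 8, direction: down
Requests above: [9, 13]
Requests below: [4, 5]
Moving down and requests lie below → nearest below is max([4, 5]) = 5

Answer: 5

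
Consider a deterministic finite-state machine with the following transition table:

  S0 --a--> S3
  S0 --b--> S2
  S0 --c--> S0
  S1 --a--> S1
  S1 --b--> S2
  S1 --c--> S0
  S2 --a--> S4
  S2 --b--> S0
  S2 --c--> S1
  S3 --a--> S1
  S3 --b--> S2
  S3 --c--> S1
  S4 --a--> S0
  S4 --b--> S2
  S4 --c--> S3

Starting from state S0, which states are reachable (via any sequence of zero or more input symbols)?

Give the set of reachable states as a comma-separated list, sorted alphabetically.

Answer: S0, S1, S2, S3, S4

Derivation:
BFS from S0:
  visit S0: S0--a-->S3 (new), S0--b-->S2 (new), S0--c-->S0 (seen)
  visit S3: S3--a-->S1 (new), S3--b-->S2 (seen), S3--c-->S1 (seen)
  visit S2: S2--a-->S4 (new), S2--b-->S0 (seen), S2--c-->S1 (seen)
  visit S1: S1--a-->S1 (seen), S1--b-->S2 (seen), S1--c-->S0 (seen)
  visit S4: S4--a-->S0 (seen), S4--b-->S2 (seen), S4--c-->S3 (seen)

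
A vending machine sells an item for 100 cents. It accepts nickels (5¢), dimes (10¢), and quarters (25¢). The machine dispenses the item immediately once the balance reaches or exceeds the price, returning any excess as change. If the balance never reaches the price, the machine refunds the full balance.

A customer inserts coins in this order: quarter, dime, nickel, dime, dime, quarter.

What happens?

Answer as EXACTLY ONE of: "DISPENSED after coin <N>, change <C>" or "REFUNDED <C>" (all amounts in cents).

Price: 100¢
Coin 1 (quarter, 25¢): balance = 25¢
Coin 2 (dime, 10¢): balance = 35¢
Coin 3 (nickel, 5¢): balance = 40¢
Coin 4 (dime, 10¢): balance = 50¢
Coin 5 (dime, 10¢): balance = 60¢
Coin 6 (quarter, 25¢): balance = 85¢
All coins inserted, balance 85¢ < price 100¢ → REFUND 85¢

Answer: REFUNDED 85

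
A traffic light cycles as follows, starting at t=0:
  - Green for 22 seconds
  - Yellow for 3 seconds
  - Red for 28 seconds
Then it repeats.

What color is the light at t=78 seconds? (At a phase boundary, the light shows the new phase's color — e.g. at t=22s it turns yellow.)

Cycle length = 22 + 3 + 28 = 53s
t = 78, phase_t = 78 mod 53 = 25
25 >= 25 → RED

Answer: red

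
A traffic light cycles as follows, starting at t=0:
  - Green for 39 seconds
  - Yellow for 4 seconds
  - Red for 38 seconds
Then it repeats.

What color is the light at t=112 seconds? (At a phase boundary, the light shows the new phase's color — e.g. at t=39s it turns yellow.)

Answer: green

Derivation:
Cycle length = 39 + 4 + 38 = 81s
t = 112, phase_t = 112 mod 81 = 31
31 < 39 (green end) → GREEN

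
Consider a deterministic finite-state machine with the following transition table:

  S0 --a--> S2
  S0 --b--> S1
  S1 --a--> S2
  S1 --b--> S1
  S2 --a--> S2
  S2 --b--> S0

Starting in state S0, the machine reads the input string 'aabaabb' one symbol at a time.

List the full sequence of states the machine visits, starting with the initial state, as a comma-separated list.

Start: S0
  read 'a': S0 --a--> S2
  read 'a': S2 --a--> S2
  read 'b': S2 --b--> S0
  read 'a': S0 --a--> S2
  read 'a': S2 --a--> S2
  read 'b': S2 --b--> S0
  read 'b': S0 --b--> S1

Answer: S0, S2, S2, S0, S2, S2, S0, S1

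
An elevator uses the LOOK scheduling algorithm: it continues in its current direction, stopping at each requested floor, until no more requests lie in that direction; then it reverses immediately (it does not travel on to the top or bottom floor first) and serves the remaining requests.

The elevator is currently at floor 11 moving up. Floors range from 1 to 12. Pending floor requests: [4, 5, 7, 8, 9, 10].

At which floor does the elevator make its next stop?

Answer: 10

Derivation:
Current floor: 11, direction: up
Requests above: []
Requests below: [4, 5, 7, 8, 9, 10]
Moving up but no requests above → reverse; nearest below is max([4, 5, 7, 8, 9, 10]) = 10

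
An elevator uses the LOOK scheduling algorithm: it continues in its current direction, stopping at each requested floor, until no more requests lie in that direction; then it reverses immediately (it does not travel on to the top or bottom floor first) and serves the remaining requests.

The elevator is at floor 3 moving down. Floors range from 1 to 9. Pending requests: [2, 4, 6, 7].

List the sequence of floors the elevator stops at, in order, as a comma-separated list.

Current: 3, moving DOWN
Serve below first (descending): [2]
Then reverse, serve above (ascending): [4, 6, 7]

Answer: 2, 4, 6, 7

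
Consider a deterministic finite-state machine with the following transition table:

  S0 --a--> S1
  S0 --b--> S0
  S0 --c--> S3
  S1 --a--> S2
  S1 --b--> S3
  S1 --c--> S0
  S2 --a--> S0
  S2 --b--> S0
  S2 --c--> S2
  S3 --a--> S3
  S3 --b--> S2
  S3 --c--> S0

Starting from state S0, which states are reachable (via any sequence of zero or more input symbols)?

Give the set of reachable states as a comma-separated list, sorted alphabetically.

Answer: S0, S1, S2, S3

Derivation:
BFS from S0:
  visit S0: S0--a-->S1 (new), S0--b-->S0 (seen), S0--c-->S3 (new)
  visit S1: S1--a-->S2 (new), S1--b-->S3 (seen), S1--c-->S0 (seen)
  visit S3: S3--a-->S3 (seen), S3--b-->S2 (seen), S3--c-->S0 (seen)
  visit S2: S2--a-->S0 (seen), S2--b-->S0 (seen), S2--c-->S2 (seen)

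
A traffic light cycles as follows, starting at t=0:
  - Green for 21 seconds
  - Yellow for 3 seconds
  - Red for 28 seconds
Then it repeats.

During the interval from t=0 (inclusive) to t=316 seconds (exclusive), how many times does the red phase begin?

Cycle = 21+3+28 = 52s
red phase starts at t = k*52 + 24 for k=0,1,2,...
Need k*52+24 < 316 → k < 5.615
k ∈ {0, ..., 5} → 6 starts

Answer: 6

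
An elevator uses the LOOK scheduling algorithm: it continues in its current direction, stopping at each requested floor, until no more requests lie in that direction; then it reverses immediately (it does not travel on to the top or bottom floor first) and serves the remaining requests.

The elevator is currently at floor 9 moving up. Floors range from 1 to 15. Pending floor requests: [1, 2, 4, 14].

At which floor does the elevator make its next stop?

Current floor: 9, direction: up
Requests above: [14]
Requests below: [1, 2, 4]
Moving up and requests lie above → nearest above is min([14]) = 14

Answer: 14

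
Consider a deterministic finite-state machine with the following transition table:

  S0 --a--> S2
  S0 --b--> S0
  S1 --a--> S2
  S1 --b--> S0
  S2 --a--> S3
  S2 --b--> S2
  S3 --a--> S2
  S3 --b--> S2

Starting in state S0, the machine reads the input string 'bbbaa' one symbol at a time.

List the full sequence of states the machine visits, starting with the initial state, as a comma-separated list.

Answer: S0, S0, S0, S0, S2, S3

Derivation:
Start: S0
  read 'b': S0 --b--> S0
  read 'b': S0 --b--> S0
  read 'b': S0 --b--> S0
  read 'a': S0 --a--> S2
  read 'a': S2 --a--> S3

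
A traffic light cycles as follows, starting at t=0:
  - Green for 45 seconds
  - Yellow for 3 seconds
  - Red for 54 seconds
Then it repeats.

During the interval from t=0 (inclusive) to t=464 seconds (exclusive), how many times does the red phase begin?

Answer: 5

Derivation:
Cycle = 45+3+54 = 102s
red phase starts at t = k*102 + 48 for k=0,1,2,...
Need k*102+48 < 464 → k < 4.078
k ∈ {0, ..., 4} → 5 starts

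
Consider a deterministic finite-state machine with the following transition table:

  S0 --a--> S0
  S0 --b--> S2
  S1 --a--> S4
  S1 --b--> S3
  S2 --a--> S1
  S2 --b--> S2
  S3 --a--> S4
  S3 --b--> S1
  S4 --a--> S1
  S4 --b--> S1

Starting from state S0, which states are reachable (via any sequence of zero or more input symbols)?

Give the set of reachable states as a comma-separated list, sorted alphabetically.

Answer: S0, S1, S2, S3, S4

Derivation:
BFS from S0:
  visit S0: S0--a-->S0 (seen), S0--b-->S2 (new)
  visit S2: S2--a-->S1 (new), S2--b-->S2 (seen)
  visit S1: S1--a-->S4 (new), S1--b-->S3 (new)
  visit S4: S4--a-->S1 (seen), S4--b-->S1 (seen)
  visit S3: S3--a-->S4 (seen), S3--b-->S1 (seen)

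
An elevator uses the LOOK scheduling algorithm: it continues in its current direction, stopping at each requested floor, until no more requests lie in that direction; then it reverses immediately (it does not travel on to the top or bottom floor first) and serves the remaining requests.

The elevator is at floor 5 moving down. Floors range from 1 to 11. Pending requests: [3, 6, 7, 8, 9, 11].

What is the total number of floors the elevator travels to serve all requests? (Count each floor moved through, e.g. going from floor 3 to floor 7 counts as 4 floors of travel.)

Answer: 10

Derivation:
Start at floor 5 moving down, LOOK stop order: [3, 6, 7, 8, 9, 11]
  5 → 3: |3-5| = 2, total = 2
  3 → 6: |6-3| = 3, total = 5
  6 → 7: |7-6| = 1, total = 6
  7 → 8: |8-7| = 1, total = 7
  8 → 9: |9-8| = 1, total = 8
  9 → 11: |11-9| = 2, total = 10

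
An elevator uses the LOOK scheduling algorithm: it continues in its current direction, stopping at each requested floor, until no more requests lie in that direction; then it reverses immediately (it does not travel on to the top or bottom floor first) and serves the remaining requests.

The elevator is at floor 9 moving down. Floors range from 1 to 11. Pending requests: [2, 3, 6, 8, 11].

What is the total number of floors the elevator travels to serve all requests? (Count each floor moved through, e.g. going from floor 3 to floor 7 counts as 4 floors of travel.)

Answer: 16

Derivation:
Start at floor 9 moving down, LOOK stop order: [8, 6, 3, 2, 11]
  9 → 8: |8-9| = 1, total = 1
  8 → 6: |6-8| = 2, total = 3
  6 → 3: |3-6| = 3, total = 6
  3 → 2: |2-3| = 1, total = 7
  2 → 11: |11-2| = 9, total = 16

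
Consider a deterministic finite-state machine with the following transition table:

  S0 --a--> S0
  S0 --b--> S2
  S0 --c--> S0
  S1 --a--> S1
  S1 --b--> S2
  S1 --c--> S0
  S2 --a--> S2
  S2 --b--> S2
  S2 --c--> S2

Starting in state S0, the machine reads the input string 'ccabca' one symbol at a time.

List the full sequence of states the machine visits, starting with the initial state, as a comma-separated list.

Start: S0
  read 'c': S0 --c--> S0
  read 'c': S0 --c--> S0
  read 'a': S0 --a--> S0
  read 'b': S0 --b--> S2
  read 'c': S2 --c--> S2
  read 'a': S2 --a--> S2

Answer: S0, S0, S0, S0, S2, S2, S2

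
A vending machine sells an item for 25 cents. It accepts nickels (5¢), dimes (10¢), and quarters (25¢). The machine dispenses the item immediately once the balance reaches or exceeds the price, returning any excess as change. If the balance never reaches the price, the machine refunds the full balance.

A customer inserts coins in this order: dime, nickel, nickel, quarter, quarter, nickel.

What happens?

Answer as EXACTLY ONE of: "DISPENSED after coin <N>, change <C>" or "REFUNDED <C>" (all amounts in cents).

Price: 25¢
Coin 1 (dime, 10¢): balance = 10¢
Coin 2 (nickel, 5¢): balance = 15¢
Coin 3 (nickel, 5¢): balance = 20¢
Coin 4 (quarter, 25¢): balance = 45¢
  → balance >= price → DISPENSE, change = 45 - 25 = 20¢

Answer: DISPENSED after coin 4, change 20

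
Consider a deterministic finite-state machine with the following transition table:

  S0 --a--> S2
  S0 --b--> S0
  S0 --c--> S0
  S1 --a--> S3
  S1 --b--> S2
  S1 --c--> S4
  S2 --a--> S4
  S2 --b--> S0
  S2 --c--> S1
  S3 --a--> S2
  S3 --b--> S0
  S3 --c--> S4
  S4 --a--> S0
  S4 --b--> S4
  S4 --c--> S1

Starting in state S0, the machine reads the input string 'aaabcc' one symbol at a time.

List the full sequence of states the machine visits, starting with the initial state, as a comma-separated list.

Start: S0
  read 'a': S0 --a--> S2
  read 'a': S2 --a--> S4
  read 'a': S4 --a--> S0
  read 'b': S0 --b--> S0
  read 'c': S0 --c--> S0
  read 'c': S0 --c--> S0

Answer: S0, S2, S4, S0, S0, S0, S0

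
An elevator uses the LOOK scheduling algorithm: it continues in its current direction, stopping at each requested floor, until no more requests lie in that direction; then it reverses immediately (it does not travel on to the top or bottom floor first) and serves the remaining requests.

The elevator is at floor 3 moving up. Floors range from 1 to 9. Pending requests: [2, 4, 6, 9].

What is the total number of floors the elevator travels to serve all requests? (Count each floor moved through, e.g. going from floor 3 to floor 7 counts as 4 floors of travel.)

Start at floor 3 moving up, LOOK stop order: [4, 6, 9, 2]
  3 → 4: |4-3| = 1, total = 1
  4 → 6: |6-4| = 2, total = 3
  6 → 9: |9-6| = 3, total = 6
  9 → 2: |2-9| = 7, total = 13

Answer: 13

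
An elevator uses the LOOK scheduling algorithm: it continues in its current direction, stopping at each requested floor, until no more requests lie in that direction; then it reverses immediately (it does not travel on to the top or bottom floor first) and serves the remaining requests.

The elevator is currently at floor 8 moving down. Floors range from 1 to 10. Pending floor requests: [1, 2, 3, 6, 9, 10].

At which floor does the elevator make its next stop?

Current floor: 8, direction: down
Requests above: [9, 10]
Requests below: [1, 2, 3, 6]
Moving down and requests lie below → nearest below is max([1, 2, 3, 6]) = 6

Answer: 6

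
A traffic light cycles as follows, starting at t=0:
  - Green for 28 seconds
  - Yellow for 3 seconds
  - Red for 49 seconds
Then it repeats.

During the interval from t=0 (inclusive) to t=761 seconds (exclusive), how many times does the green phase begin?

Cycle = 28+3+49 = 80s
green phase starts at t = k*80 + 0 for k=0,1,2,...
Need k*80+0 < 761 → k < 9.512
k ∈ {0, ..., 9} → 10 starts

Answer: 10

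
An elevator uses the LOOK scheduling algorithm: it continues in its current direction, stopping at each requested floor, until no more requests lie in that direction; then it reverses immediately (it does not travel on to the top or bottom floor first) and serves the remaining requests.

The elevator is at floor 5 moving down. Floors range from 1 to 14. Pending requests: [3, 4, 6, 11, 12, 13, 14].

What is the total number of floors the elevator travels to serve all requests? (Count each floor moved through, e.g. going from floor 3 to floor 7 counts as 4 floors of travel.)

Answer: 13

Derivation:
Start at floor 5 moving down, LOOK stop order: [4, 3, 6, 11, 12, 13, 14]
  5 → 4: |4-5| = 1, total = 1
  4 → 3: |3-4| = 1, total = 2
  3 → 6: |6-3| = 3, total = 5
  6 → 11: |11-6| = 5, total = 10
  11 → 12: |12-11| = 1, total = 11
  12 → 13: |13-12| = 1, total = 12
  13 → 14: |14-13| = 1, total = 13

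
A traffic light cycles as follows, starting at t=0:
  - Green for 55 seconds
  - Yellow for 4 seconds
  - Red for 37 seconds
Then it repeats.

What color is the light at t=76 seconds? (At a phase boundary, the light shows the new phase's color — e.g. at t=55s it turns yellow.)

Cycle length = 55 + 4 + 37 = 96s
t = 76, phase_t = 76 mod 96 = 76
76 >= 59 → RED

Answer: red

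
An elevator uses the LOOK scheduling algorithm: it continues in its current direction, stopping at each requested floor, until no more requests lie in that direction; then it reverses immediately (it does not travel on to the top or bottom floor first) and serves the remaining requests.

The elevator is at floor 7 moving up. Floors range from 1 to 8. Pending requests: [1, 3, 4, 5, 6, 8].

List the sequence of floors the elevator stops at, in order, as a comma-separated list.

Answer: 8, 6, 5, 4, 3, 1

Derivation:
Current: 7, moving UP
Serve above first (ascending): [8]
Then reverse, serve below (descending): [6, 5, 4, 3, 1]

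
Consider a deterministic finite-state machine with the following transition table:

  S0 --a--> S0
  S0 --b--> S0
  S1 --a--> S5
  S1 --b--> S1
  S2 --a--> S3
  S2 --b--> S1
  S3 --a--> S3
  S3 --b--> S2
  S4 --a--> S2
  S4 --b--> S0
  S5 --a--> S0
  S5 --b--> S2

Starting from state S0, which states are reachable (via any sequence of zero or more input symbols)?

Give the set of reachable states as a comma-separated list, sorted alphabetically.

BFS from S0:
  visit S0: S0--a-->S0 (seen), S0--b-->S0 (seen)

Answer: S0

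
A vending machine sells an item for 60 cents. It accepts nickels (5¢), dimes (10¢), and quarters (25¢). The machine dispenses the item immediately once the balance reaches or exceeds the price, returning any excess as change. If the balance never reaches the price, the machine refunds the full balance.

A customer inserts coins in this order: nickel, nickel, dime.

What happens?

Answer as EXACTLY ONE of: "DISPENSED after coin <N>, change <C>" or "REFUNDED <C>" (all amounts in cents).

Price: 60¢
Coin 1 (nickel, 5¢): balance = 5¢
Coin 2 (nickel, 5¢): balance = 10¢
Coin 3 (dime, 10¢): balance = 20¢
All coins inserted, balance 20¢ < price 60¢ → REFUND 20¢

Answer: REFUNDED 20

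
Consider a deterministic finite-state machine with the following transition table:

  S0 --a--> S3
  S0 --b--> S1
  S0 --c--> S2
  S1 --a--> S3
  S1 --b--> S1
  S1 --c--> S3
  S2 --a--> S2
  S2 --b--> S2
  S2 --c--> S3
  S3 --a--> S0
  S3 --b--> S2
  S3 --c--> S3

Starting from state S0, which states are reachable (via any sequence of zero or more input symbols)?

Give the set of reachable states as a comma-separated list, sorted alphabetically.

BFS from S0:
  visit S0: S0--a-->S3 (new), S0--b-->S1 (new), S0--c-->S2 (new)
  visit S3: S3--a-->S0 (seen), S3--b-->S2 (seen), S3--c-->S3 (seen)
  visit S1: S1--a-->S3 (seen), S1--b-->S1 (seen), S1--c-->S3 (seen)
  visit S2: S2--a-->S2 (seen), S2--b-->S2 (seen), S2--c-->S3 (seen)

Answer: S0, S1, S2, S3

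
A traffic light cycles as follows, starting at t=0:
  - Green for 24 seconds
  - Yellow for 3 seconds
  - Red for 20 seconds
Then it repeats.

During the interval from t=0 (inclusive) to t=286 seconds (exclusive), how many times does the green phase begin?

Answer: 7

Derivation:
Cycle = 24+3+20 = 47s
green phase starts at t = k*47 + 0 for k=0,1,2,...
Need k*47+0 < 286 → k < 6.085
k ∈ {0, ..., 6} → 7 starts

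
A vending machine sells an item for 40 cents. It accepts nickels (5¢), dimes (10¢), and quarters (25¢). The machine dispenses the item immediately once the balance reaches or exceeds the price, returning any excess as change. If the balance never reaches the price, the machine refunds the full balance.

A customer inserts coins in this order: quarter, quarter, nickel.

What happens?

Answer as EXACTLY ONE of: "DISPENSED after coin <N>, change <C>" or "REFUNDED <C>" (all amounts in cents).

Price: 40¢
Coin 1 (quarter, 25¢): balance = 25¢
Coin 2 (quarter, 25¢): balance = 50¢
  → balance >= price → DISPENSE, change = 50 - 40 = 10¢

Answer: DISPENSED after coin 2, change 10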